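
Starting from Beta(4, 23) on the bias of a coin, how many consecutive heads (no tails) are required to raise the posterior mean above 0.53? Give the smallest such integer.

k = 22

After k heads and 0 tails the posterior is Beta(4+k, 23), with mean (4+k)/(4+23+k).
Set (4+k)/(27+k) > 0.53 and solve: k > (0.53·27 − 4)/(1 − 0.53) = 21.936.
The smallest integer exceeding 21.936 is 22.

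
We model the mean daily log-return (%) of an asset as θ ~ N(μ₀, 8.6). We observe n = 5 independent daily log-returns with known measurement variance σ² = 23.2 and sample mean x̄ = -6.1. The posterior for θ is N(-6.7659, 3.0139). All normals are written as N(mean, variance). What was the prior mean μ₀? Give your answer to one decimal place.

μ₀ = -8.0

With known observation variance, the Normal–Normal posterior has precision τ_n = τ₀ + n/σ² and mean μ_n = (τ₀μ₀ + (n/σ²)x̄)/τ_n.
Here τ₀ = 1/8.6 = 0.116279 and τ_data = 5/23.2 = 0.215517, so τ_n = 0.331796.
Rearranging for μ₀: μ₀ = (μ_n·τ_n − τ_data·x̄)/τ₀ = (-6.7659·0.331796 − 0.215517·-6.1) / 0.116279 = -0.930245/0.116279 ≈ -8.0.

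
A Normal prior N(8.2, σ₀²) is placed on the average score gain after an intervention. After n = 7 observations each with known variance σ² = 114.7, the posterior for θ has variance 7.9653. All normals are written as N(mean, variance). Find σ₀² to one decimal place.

σ₀² = 15.5

Posterior precision equals prior precision plus data precision: 1/σ_n² = 1/σ₀² + n/σ².
So 1/σ₀² = 1/7.9653 − 7/114.7 = 0.125545 − 0.061029 = 0.064516.
Hence σ₀² = 1/0.064516 ≈ 15.5.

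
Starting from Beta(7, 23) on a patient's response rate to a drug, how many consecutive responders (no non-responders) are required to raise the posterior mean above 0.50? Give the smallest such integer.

k = 17

After k responders and 0 non-responders the posterior is Beta(7+k, 23), with mean (7+k)/(7+23+k).
Set (7+k)/(30+k) > 0.50 and solve: k > (0.50·30 − 7)/(1 − 0.50) = 16.000.
The smallest integer exceeding 16.000 is 17.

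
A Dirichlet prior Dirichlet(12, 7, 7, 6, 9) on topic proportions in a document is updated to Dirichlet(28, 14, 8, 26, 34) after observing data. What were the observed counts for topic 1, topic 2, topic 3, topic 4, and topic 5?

counts (16, 7, 1, 20, 25)

For a Dirichlet(α) prior with multinomial counts c, the posterior is Dirichlet(α + c) componentwise.
Counts are posterior − prior componentwise: 28−12=16, 14−7=7, 8−7=1, 26−6=20, 34−9=25.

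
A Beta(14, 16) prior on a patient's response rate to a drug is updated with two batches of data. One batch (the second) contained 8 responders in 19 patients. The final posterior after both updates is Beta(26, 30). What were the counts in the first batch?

Sequential conjugate updates are equivalent to a single update on the pooled data, so total successes = posterior α − prior α and total failures = posterior β − prior β.
Total across both batches: 26−14=12 responders, 30−16=14 non-responders.
Subtract the second batch: 12−8=4 responders and 14−11=3 non-responders.

4 responders and 3 non-responders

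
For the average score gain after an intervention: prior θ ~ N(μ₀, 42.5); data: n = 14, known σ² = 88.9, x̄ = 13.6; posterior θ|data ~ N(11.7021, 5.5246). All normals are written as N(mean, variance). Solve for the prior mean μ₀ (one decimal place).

With known observation variance, the Normal–Normal posterior has precision τ_n = τ₀ + n/σ² and mean μ_n = (τ₀μ₀ + (n/σ²)x̄)/τ_n.
Here τ₀ = 1/42.5 = 0.023529 and τ_data = 14/88.9 = 0.157480, so τ_n = 0.181009.
Rearranging for μ₀: μ₀ = (μ_n·τ_n − τ_data·x̄)/τ₀ = (11.7021·0.181009 − 0.157480·13.6) / 0.023529 = -0.023543/0.023529 ≈ -1.0.

μ₀ = -1.0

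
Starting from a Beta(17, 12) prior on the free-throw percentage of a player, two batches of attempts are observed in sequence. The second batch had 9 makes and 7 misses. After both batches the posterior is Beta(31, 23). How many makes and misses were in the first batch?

5 makes and 4 misses

Because Beta–binomial updating is additive in the counts, the combined data contributed (α_post−α_prior, β_post−β_prior) successes and failures.
Total across both batches: 31−17=14 makes, 23−12=11 misses.
Subtract the second batch: 14−9=5 makes and 11−7=4 misses.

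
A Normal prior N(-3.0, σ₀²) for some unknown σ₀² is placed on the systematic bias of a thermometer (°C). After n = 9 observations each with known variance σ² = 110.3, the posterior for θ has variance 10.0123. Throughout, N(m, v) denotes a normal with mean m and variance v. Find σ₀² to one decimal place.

σ₀² = 54.7

Posterior precision equals prior precision plus data precision: 1/σ_n² = 1/σ₀² + n/σ².
So 1/σ₀² = 1/10.0123 − 9/110.3 = 0.099877 − 0.081596 = 0.018281.
Hence σ₀² = 1/0.018281 ≈ 54.7.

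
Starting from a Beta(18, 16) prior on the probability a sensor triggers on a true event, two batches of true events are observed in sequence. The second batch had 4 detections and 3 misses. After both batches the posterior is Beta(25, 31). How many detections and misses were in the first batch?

Because Beta–binomial updating is additive in the counts, the combined data contributed (α_post−α_prior, β_post−β_prior) successes and failures.
Total across both batches: 25−18=7 detections, 31−16=15 misses.
Subtract the second batch: 7−4=3 detections and 15−3=12 misses.

3 detections and 12 misses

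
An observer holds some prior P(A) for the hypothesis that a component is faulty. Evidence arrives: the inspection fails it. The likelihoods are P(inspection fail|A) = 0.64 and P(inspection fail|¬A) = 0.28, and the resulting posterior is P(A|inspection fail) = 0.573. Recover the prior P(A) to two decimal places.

In odds form, posterior odds = prior odds × likelihood ratio, so prior odds = posterior odds ÷ LR.
Posterior odds = 0.573/(1−0.573) = 1.3419. LR = 0.64/0.28 = 2.2857.
Prior odds = 1.3419/2.2857 = 0.5871, so P(A) = 0.5871/(1+0.5871) ≈ 0.37.

P(A) = 0.37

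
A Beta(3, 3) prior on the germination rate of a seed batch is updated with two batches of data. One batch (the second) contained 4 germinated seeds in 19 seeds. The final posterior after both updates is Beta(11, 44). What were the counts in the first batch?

4 germinated seeds and 26 non-germinating seeds

Sequential conjugate updates are equivalent to a single update on the pooled data, so total successes = posterior α − prior α and total failures = posterior β − prior β.
Total across both batches: 11−3=8 germinated seeds, 44−3=41 non-germinating seeds.
Subtract the second batch: 8−4=4 germinated seeds and 41−15=26 non-germinating seeds.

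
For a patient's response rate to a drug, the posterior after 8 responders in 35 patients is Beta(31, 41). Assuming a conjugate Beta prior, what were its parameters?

Under Beta–binomial conjugacy the posterior parameters are (a+s, b+f).
So a = 31 − 8 = 23 and b = 41 − 27 = 14.

Beta(23, 14)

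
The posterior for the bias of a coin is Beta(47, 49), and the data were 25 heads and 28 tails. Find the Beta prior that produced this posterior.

Beta is conjugate to the binomial likelihood: posterior = Beta(α+s, β+f).
So α = 47 − 25 = 22 and β = 49 − 28 = 21.

Beta(22, 21)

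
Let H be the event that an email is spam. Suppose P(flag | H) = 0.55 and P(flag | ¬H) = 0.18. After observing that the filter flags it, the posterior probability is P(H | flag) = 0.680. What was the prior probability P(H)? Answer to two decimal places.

P(H) = 0.41

Bayes' rule in odds form gives O(H|E) = O(H)·[P(E|H)/P(E|¬H)], hence O(H) = O(H|E)/LR.
Posterior odds = 0.680/(1−0.680) = 2.1250. LR = 0.55/0.18 = 3.0556.
Prior odds = 2.1250/3.0556 = 0.6954, so P(H) = 0.6954/(1+0.6954) ≈ 0.41.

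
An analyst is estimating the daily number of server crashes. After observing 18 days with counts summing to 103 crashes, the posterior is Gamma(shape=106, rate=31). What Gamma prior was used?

Gamma(shape=3, rate=13)

A Gamma(α, β) prior (rate parametrization) on a Poisson rate with n observations summing to S gives posterior Gamma(α+S, β+n).
So α = 106 − 103 = 3 and β = 31 − 18 = 13.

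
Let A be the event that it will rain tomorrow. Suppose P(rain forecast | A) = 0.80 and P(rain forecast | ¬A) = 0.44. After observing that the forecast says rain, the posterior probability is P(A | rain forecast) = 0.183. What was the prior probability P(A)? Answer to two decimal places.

Bayes' rule in odds form gives O(A|E) = O(A)·[P(E|A)/P(E|¬A)], hence O(A) = O(A|E)/LR.
Posterior odds = 0.183/(1−0.183) = 0.2240. LR = 0.80/0.44 = 1.8182.
Prior odds = 0.2240/1.8182 = 0.1232, so P(A) = 0.1232/(1+0.1232) ≈ 0.11.

P(A) = 0.11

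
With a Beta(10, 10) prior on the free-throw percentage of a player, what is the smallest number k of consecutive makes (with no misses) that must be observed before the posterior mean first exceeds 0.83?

k = 39

After k makes and 0 misses the posterior is Beta(10+k, 10), with mean (10+k)/(10+10+k).
Set (10+k)/(20+k) > 0.83 and solve: k > (0.83·20 − 10)/(1 − 0.83) = 38.824.
The smallest integer exceeding 38.824 is 39.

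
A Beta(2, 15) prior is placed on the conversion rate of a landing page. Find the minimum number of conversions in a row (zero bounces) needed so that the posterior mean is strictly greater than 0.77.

After k conversions and 0 bounces the posterior is Beta(2+k, 15), with mean (2+k)/(2+15+k).
Set (2+k)/(17+k) > 0.77 and solve: k > (0.77·17 − 2)/(1 − 0.77) = 48.217.
The smallest integer exceeding 48.217 is 49.

k = 49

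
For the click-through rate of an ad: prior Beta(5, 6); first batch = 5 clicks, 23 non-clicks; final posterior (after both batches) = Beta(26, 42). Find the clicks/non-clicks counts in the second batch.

16 clicks and 13 non-clicks

Sequential conjugate updates are equivalent to a single update on the pooled data, so total successes = posterior α − prior α and total failures = posterior β − prior β.
Total across both batches: 26−5=21 clicks, 42−6=36 non-clicks.
Subtract the first batch: 21−5=16 clicks and 36−23=13 non-clicks.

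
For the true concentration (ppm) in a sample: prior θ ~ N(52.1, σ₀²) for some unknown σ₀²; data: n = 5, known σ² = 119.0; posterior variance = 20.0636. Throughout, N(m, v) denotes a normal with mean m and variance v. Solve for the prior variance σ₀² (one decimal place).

σ₀² = 127.8

Posterior precision equals prior precision plus data precision: 1/σ_n² = 1/σ₀² + n/σ².
So 1/σ₀² = 1/20.0636 − 5/119.0 = 0.049842 − 0.042017 = 0.007825.
Hence σ₀² = 1/0.007825 ≈ 127.8.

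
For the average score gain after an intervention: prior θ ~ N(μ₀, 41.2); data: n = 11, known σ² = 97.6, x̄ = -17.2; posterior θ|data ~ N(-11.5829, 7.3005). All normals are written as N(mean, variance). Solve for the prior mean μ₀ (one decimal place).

μ₀ = 14.5

With known observation variance, the Normal–Normal posterior has precision τ_n = τ₀ + n/σ² and mean μ_n = (τ₀μ₀ + (n/σ²)x̄)/τ_n.
Here τ₀ = 1/41.2 = 0.024272 and τ_data = 11/97.6 = 0.112705, so τ_n = 0.136977.
Rearranging for μ₀: μ₀ = (μ_n·τ_n − τ_data·x̄)/τ₀ = (-11.5829·0.136977 − 0.112705·-17.2) / 0.024272 = 0.351935/0.024272 ≈ 14.5.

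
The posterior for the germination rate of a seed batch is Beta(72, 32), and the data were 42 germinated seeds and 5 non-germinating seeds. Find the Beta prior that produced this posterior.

Beta(30, 27)

Under Beta–binomial conjugacy the posterior parameters are (α+s, β+f).
So α = 72 − 42 = 30 and β = 32 − 5 = 27.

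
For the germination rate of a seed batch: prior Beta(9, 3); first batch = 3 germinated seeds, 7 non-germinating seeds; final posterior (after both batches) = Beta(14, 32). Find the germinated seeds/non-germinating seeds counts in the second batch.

Sequential conjugate updates are equivalent to a single update on the pooled data, so total successes = posterior α − prior α and total failures = posterior β − prior β.
Total across both batches: 14−9=5 germinated seeds, 32−3=29 non-germinating seeds.
Subtract the first batch: 5−3=2 germinated seeds and 29−7=22 non-germinating seeds.

2 germinated seeds and 22 non-germinating seeds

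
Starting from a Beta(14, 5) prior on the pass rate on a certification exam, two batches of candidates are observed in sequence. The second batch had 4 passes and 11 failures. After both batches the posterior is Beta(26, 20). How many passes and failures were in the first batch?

8 passes and 4 failures

Sequential conjugate updates are equivalent to a single update on the pooled data, so total successes = posterior α − prior α and total failures = posterior β − prior β.
Total across both batches: 26−14=12 passes, 20−5=15 failures.
Subtract the second batch: 12−4=8 passes and 15−11=4 failures.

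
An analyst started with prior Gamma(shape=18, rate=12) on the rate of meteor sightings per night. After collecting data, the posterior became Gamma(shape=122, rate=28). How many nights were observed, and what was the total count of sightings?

n = 16 nights with total 104 sightings

A Gamma(α, β) prior (rate parametrization) on a Poisson rate with n observations summing to S gives posterior Gamma(α+S, β+n).
Matching: Σxᵢ = 122 − 18 = 104 and n = 28 − 12 = 16.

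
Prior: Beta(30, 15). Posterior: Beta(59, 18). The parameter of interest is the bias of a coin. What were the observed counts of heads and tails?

29 heads and 3 tails

Beta is conjugate to the binomial likelihood: posterior = Beta(α+s, β+f).
So s = 59 − 30 = 29 and f = 18 − 15 = 3.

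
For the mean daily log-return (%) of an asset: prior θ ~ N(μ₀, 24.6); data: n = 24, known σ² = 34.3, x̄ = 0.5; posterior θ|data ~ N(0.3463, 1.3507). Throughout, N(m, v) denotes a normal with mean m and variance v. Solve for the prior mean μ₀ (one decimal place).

μ₀ = -2.3

The posterior mean is a precision-weighted average: μ_n = (τ₀μ₀ + τ_data·x̄)/(τ₀+τ_data), with τ₀=1/σ₀² and τ_data=n/σ².
Here τ₀ = 1/24.6 = 0.040650 and τ_data = 24/34.3 = 0.699708, so τ_n = 0.740358.
Rearranging for μ₀: μ₀ = (μ_n·τ_n − τ_data·x̄)/τ₀ = (0.3463·0.740358 − 0.699708·0.5) / 0.040650 = -0.093468/0.040650 ≈ -2.3.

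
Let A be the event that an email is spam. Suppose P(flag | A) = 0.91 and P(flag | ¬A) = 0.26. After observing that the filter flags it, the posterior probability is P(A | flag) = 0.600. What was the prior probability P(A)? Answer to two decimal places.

P(A) = 0.30

Bayes' rule in odds form gives O(A|E) = O(A)·[P(E|A)/P(E|¬A)], hence O(A) = O(A|E)/LR.
Posterior odds = 0.600/(1−0.600) = 1.5000. LR = 0.91/0.26 = 3.5000.
Prior odds = 1.5000/3.5000 = 0.4286, so P(A) = 0.4286/(1+0.4286) ≈ 0.30.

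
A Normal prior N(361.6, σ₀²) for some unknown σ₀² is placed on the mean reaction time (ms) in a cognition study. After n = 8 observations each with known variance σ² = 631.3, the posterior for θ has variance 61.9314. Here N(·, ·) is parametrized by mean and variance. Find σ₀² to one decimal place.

σ₀² = 287.8

Posterior precision equals prior precision plus data precision: 1/σ_n² = 1/σ₀² + n/σ².
So 1/σ₀² = 1/61.9314 − 8/631.3 = 0.016147 − 0.012672 = 0.003475.
Hence σ₀² = 1/0.003475 ≈ 287.8.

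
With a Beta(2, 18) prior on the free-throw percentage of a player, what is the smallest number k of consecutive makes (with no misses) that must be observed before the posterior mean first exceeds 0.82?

After k makes and 0 misses the posterior is Beta(2+k, 18), with mean (2+k)/(2+18+k).
Set (2+k)/(20+k) > 0.82 and solve: k > (0.82·20 − 2)/(1 − 0.82) = 80.000.
The smallest integer exceeding 80.000 is 81, and checking k=81: (83)/(101) = 0.8218 > 0.82.

k = 81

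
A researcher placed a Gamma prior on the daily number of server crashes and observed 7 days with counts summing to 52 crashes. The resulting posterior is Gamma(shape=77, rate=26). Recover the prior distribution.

A Gamma(α, β) prior (rate parametrization) on a Poisson rate with n observations summing to S gives posterior Gamma(α+S, β+n).
So α = 77 − 52 = 25 and β = 26 − 7 = 19.

Gamma(shape=25, rate=19)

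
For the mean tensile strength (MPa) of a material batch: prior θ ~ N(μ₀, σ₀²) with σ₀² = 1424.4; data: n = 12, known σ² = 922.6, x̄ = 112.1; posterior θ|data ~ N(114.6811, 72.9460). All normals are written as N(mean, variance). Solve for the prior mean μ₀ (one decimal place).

μ₀ = 162.5

With known observation variance, the Normal–Normal posterior has precision τ_n = τ₀ + n/σ² and mean μ_n = (τ₀μ₀ + (n/σ²)x̄)/τ_n.
Here τ₀ = 1/1424.4 = 0.000702 and τ_data = 12/922.6 = 0.013007, so τ_n = 0.013709.
Rearranging for μ₀: μ₀ = (μ_n·τ_n − τ_data·x̄)/τ₀ = (114.6811·0.013709 − 0.013007·112.1) / 0.000702 = 0.114078/0.000702 ≈ 162.5.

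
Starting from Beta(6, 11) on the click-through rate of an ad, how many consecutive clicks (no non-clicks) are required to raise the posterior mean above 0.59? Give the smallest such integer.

k = 10

After k clicks and 0 non-clicks the posterior is Beta(6+k, 11), with mean (6+k)/(6+11+k).
Set (6+k)/(17+k) > 0.59 and solve: k > (0.59·17 − 6)/(1 − 0.59) = 9.829.
The smallest integer exceeding 9.829 is 10.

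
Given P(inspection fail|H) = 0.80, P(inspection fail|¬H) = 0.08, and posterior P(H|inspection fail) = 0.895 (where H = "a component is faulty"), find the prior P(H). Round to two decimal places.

Bayes' rule in odds form gives O(H|E) = O(H)·[P(E|H)/P(E|¬H)], hence O(H) = O(H|E)/LR.
Posterior odds = 0.895/(1−0.895) = 8.5238. LR = 0.80/0.08 = 10.0000.
Prior odds = 8.5238/10.0000 = 0.8524, so P(H) = 0.8524/(1+0.8524) ≈ 0.46.

P(H) = 0.46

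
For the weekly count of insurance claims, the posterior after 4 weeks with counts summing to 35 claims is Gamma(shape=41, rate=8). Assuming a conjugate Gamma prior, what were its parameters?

A Gamma(α, β) prior (rate parametrization) on a Poisson rate with n observations summing to S gives posterior Gamma(α+S, β+n).
So α = 41 − 35 = 6 and β = 8 − 4 = 4.

Gamma(shape=6, rate=4)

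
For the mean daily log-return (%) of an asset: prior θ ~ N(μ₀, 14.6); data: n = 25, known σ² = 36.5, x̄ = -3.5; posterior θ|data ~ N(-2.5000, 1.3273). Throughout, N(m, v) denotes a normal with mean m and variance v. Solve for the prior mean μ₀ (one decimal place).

μ₀ = 7.5

With known observation variance, the Normal–Normal posterior has precision τ_n = τ₀ + n/σ² and mean μ_n = (τ₀μ₀ + (n/σ²)x̄)/τ_n.
Here τ₀ = 1/14.6 = 0.068493 and τ_data = 25/36.5 = 0.684932, so τ_n = 0.753425.
Rearranging for μ₀: μ₀ = (μ_n·τ_n − τ_data·x̄)/τ₀ = (-2.5000·0.753425 − 0.684932·-3.5) / 0.068493 = 0.513699/0.068493 ≈ 7.5.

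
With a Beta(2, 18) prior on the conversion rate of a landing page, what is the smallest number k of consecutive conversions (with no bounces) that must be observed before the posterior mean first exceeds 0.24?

After k conversions and 0 bounces the posterior is Beta(2+k, 18), with mean (2+k)/(2+18+k).
Set (2+k)/(20+k) > 0.24 and solve: k > (0.24·20 − 2)/(1 − 0.24) = 3.684.
The smallest integer exceeding 3.684 is 4, and checking k=4: (6)/(24) = 0.2500 > 0.24.

k = 4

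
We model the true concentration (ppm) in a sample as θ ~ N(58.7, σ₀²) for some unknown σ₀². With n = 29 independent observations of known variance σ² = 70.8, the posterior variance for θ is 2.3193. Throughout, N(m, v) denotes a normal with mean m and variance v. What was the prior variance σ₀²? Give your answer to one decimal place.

For the Normal–Normal model with known σ², precisions add: τ_n = τ₀ + n/σ².
So 1/σ₀² = 1/2.3193 − 29/70.8 = 0.431165 − 0.409605 = 0.021560.
Hence σ₀² = 1/0.021560 ≈ 46.4.

σ₀² = 46.4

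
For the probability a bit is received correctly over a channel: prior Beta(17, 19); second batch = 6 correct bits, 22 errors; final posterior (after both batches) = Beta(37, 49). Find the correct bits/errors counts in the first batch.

14 correct bits and 8 errors

Sequential conjugate updates are equivalent to a single update on the pooled data, so total successes = posterior α − prior α and total failures = posterior β − prior β.
Total across both batches: 37−17=20 correct bits, 49−19=30 errors.
Subtract the second batch: 20−6=14 correct bits and 30−22=8 errors.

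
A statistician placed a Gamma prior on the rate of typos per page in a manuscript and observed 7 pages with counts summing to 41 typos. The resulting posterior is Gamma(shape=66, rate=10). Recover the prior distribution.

Gamma(shape=25, rate=3)

Gamma–Poisson conjugacy: posterior shape = α + Σxᵢ, posterior rate = β + n.
So α = 66 − 41 = 25 and β = 10 − 7 = 3.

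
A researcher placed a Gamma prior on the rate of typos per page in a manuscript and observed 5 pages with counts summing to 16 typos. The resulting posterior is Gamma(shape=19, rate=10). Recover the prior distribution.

Gamma(shape=3, rate=5)

A Gamma(α, β) prior (rate parametrization) on a Poisson rate with n observations summing to S gives posterior Gamma(α+S, β+n).
So α = 19 − 16 = 3 and β = 10 − 5 = 5.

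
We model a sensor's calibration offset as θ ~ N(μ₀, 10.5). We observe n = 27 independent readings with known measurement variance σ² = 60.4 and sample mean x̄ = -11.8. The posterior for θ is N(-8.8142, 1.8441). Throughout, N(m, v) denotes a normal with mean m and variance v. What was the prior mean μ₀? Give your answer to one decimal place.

μ₀ = 5.2

With known observation variance, the Normal–Normal posterior has precision τ_n = τ₀ + n/σ² and mean μ_n = (τ₀μ₀ + (n/σ²)x̄)/τ_n.
Here τ₀ = 1/10.5 = 0.095238 and τ_data = 27/60.4 = 0.447020, so τ_n = 0.542258.
Rearranging for μ₀: μ₀ = (μ_n·τ_n − τ_data·x̄)/τ₀ = (-8.8142·0.542258 − 0.447020·-11.8) / 0.095238 = 0.495266/0.095238 ≈ 5.2.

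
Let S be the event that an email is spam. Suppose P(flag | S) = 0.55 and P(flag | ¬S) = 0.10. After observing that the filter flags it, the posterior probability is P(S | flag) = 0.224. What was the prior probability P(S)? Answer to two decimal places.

P(S) = 0.05

In odds form, posterior odds = prior odds × likelihood ratio, so prior odds = posterior odds ÷ LR.
Posterior odds = 0.224/(1−0.224) = 0.2887. LR = 0.55/0.10 = 5.5000.
Prior odds = 0.2887/5.5000 = 0.0525, so P(S) = 0.0525/(1+0.0525) ≈ 0.05.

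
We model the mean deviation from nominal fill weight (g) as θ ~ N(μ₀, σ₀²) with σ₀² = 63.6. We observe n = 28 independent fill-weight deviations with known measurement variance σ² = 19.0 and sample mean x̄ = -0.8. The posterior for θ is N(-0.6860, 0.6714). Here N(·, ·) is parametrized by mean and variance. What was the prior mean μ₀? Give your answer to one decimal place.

μ₀ = 10.0

With known observation variance, the Normal–Normal posterior has precision τ_n = τ₀ + n/σ² and mean μ_n = (τ₀μ₀ + (n/σ²)x̄)/τ_n.
Here τ₀ = 1/63.6 = 0.015723 and τ_data = 28/19.0 = 1.473684, so τ_n = 1.489407.
Rearranging for μ₀: μ₀ = (μ_n·τ_n − τ_data·x̄)/τ₀ = (-0.6860·1.489407 − 1.473684·-0.8) / 0.015723 = 0.157214/0.015723 ≈ 10.0.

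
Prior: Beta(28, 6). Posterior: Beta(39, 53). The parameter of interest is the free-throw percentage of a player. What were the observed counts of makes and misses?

11 makes and 47 misses

Beta is conjugate to the binomial likelihood: posterior = Beta(a+s, b+f).
So s = 39 − 28 = 11 and f = 53 − 6 = 47.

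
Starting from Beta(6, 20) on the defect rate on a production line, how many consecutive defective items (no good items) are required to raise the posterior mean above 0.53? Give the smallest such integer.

After k defective items and 0 good items the posterior is Beta(6+k, 20), with mean (6+k)/(6+20+k).
Set (6+k)/(26+k) > 0.53 and solve: k > (0.53·26 − 6)/(1 − 0.53) = 16.553.
The smallest integer exceeding 16.553 is 17.

k = 17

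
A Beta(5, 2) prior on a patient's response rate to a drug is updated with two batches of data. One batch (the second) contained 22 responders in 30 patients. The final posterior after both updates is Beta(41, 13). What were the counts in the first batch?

14 responders and 3 non-responders

Because Beta–binomial updating is additive in the counts, the combined data contributed (α_post−α_prior, β_post−β_prior) successes and failures.
Total across both batches: 41−5=36 responders, 13−2=11 non-responders.
Subtract the second batch: 36−22=14 responders and 11−8=3 non-responders.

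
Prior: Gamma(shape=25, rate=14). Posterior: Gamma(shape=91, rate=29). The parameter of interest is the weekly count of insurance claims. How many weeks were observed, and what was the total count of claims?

A Gamma(α, β) prior (rate parametrization) on a Poisson rate with n observations summing to S gives posterior Gamma(α+S, β+n).
Matching: Σxᵢ = 91 − 25 = 66 and n = 29 − 14 = 15.

n = 15 weeks with total 66 claims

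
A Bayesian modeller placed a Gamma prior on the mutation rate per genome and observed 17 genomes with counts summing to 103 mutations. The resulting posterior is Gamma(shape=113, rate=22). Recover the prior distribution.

Gamma(shape=10, rate=5)

Gamma–Poisson conjugacy: posterior shape = α + Σxᵢ, posterior rate = β + n.
So α = 113 − 103 = 10 and β = 22 − 17 = 5.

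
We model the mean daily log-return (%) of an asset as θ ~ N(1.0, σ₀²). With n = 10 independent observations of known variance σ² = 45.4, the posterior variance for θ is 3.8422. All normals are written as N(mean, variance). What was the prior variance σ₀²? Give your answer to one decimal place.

Posterior precision equals prior precision plus data precision: 1/σ_n² = 1/σ₀² + n/σ².
So 1/σ₀² = 1/3.8422 − 10/45.4 = 0.260268 − 0.220264 = 0.040004.
Hence σ₀² = 1/0.040004 ≈ 25.0.

σ₀² = 25.0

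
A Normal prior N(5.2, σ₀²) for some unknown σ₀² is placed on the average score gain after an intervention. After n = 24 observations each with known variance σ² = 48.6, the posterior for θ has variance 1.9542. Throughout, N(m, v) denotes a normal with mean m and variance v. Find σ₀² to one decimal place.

For the Normal–Normal model with known σ², precisions add: τ_n = τ₀ + n/σ².
So 1/σ₀² = 1/1.9542 − 24/48.6 = 0.511718 − 0.493827 = 0.017891.
Hence σ₀² = 1/0.017891 ≈ 55.9.

σ₀² = 55.9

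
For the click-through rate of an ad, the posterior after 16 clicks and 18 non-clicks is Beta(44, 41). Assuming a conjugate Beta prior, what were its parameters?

Beta is conjugate to the binomial likelihood: posterior = Beta(a+s, b+f).
Subtract the data counts: 44−16=28, 41−18=23.

Beta(28, 23)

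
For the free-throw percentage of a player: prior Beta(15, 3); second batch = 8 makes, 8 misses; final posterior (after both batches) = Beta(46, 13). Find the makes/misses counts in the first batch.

Sequential conjugate updates are equivalent to a single update on the pooled data, so total successes = posterior α − prior α and total failures = posterior β − prior β.
Total across both batches: 46−15=31 makes, 13−3=10 misses.
Subtract the second batch: 31−8=23 makes and 10−8=2 misses.

23 makes and 2 misses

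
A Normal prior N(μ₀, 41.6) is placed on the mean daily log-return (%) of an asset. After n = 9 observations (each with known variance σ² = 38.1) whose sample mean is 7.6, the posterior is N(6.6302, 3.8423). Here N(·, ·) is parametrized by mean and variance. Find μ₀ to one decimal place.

μ₀ = -2.9

With known observation variance, the Normal–Normal posterior has precision τ_n = τ₀ + n/σ² and mean μ_n = (τ₀μ₀ + (n/σ²)x̄)/τ_n.
Here τ₀ = 1/41.6 = 0.024038 and τ_data = 9/38.1 = 0.236220, so τ_n = 0.260258.
Rearranging for μ₀: μ₀ = (μ_n·τ_n − τ_data·x̄)/τ₀ = (6.6302·0.260258 − 0.236220·7.6) / 0.024038 = -0.069709/0.024038 ≈ -2.9.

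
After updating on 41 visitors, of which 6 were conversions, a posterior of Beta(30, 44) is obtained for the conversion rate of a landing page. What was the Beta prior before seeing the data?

Beta is conjugate to the binomial likelihood: posterior = Beta(a+s, b+f).
Subtract the data counts: 30−6=24, 44−35=9.

Beta(24, 9)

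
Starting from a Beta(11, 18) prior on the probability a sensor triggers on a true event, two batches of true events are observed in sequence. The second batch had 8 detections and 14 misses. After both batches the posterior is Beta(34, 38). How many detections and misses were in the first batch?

15 detections and 6 misses

Because Beta–binomial updating is additive in the counts, the combined data contributed (α_post−α_prior, β_post−β_prior) successes and failures.
Total across both batches: 34−11=23 detections, 38−18=20 misses.
Subtract the second batch: 23−8=15 detections and 20−14=6 misses.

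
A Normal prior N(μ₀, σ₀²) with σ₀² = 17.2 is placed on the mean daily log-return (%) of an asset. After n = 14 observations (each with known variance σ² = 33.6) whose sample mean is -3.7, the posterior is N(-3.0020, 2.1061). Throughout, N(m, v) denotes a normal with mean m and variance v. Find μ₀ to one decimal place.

The posterior mean is a precision-weighted average: μ_n = (τ₀μ₀ + τ_data·x̄)/(τ₀+τ_data), with τ₀=1/σ₀² and τ_data=n/σ².
Here τ₀ = 1/17.2 = 0.058140 and τ_data = 14/33.6 = 0.416667, so τ_n = 0.474807.
Rearranging for μ₀: μ₀ = (μ_n·τ_n − τ_data·x̄)/τ₀ = (-3.0020·0.474807 − 0.416667·-3.7) / 0.058140 = 0.116297/0.058140 ≈ 2.0.

μ₀ = 2.0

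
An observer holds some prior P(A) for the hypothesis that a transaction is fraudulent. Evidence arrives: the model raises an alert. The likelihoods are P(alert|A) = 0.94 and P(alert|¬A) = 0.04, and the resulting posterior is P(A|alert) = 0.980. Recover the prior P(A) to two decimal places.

P(A) = 0.68

In odds form, posterior odds = prior odds × likelihood ratio, so prior odds = posterior odds ÷ LR.
Posterior odds = 0.980/(1−0.980) = 49.0000. LR = 0.94/0.04 = 23.5000.
Prior odds = 49.0000/23.5000 = 2.0851, so P(A) = 2.0851/(1+2.0851) ≈ 0.68.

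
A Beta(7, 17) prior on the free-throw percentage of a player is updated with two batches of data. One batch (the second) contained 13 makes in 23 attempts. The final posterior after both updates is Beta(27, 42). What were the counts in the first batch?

7 makes and 15 misses

Because Beta–binomial updating is additive in the counts, the combined data contributed (α_post−α_prior, β_post−β_prior) successes and failures.
Total across both batches: 27−7=20 makes, 42−17=25 misses.
Subtract the second batch: 20−13=7 makes and 25−10=15 misses.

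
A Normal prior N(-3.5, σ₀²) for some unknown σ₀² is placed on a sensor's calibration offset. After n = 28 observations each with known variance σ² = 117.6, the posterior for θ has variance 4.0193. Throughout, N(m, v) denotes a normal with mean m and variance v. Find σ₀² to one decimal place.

Posterior precision equals prior precision plus data precision: 1/σ_n² = 1/σ₀² + n/σ².
So 1/σ₀² = 1/4.0193 − 28/117.6 = 0.248800 − 0.238095 = 0.010705.
Hence σ₀² = 1/0.010705 ≈ 93.4.

σ₀² = 93.4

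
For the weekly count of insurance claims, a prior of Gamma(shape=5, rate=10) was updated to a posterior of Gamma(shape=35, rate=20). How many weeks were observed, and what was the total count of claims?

n = 10 weeks with total 30 claims

Gamma–Poisson conjugacy: posterior shape = α + Σxᵢ, posterior rate = β + n.
Matching: Σxᵢ = 35 − 5 = 30 and n = 20 − 10 = 10.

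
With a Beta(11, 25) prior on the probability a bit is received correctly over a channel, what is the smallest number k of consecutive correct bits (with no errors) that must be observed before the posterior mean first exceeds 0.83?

After k correct bits and 0 errors the posterior is Beta(11+k, 25), with mean (11+k)/(11+25+k).
Set (11+k)/(36+k) > 0.83 and solve: k > (0.83·36 − 11)/(1 − 0.83) = 111.059.
The smallest integer exceeding 111.059 is 112, and checking k=112: (123)/(148) = 0.8311 > 0.83.

k = 112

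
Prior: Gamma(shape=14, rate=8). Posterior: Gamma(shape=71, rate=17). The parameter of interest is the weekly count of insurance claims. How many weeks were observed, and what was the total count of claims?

Gamma–Poisson conjugacy: posterior shape = α + Σxᵢ, posterior rate = β + n.
Matching: Σxᵢ = 71 − 14 = 57 and n = 17 − 8 = 9.

n = 9 weeks with total 57 claims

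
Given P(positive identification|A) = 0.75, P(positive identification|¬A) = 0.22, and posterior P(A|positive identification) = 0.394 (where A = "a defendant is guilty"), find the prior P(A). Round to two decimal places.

Bayes' rule in odds form gives O(A|E) = O(A)·[P(E|A)/P(E|¬A)], hence O(A) = O(A|E)/LR.
Posterior odds = 0.394/(1−0.394) = 0.6502. LR = 0.75/0.22 = 3.4091.
Prior odds = 0.6502/3.4091 = 0.1907, so P(A) = 0.1907/(1+0.1907) ≈ 0.16.

P(A) = 0.16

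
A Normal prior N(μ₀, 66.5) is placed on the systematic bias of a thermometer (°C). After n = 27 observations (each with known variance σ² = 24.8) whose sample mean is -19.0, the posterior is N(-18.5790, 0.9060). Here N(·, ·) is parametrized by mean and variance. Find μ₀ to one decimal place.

The posterior mean is a precision-weighted average: μ_n = (τ₀μ₀ + τ_data·x̄)/(τ₀+τ_data), with τ₀=1/σ₀² and τ_data=n/σ².
Here τ₀ = 1/66.5 = 0.015038 and τ_data = 27/24.8 = 1.088710, so τ_n = 1.103748.
Rearranging for μ₀: μ₀ = (μ_n·τ_n − τ_data·x̄)/τ₀ = (-18.5790·1.103748 − 1.088710·-19.0) / 0.015038 = 0.178956/0.015038 ≈ 11.9.

μ₀ = 11.9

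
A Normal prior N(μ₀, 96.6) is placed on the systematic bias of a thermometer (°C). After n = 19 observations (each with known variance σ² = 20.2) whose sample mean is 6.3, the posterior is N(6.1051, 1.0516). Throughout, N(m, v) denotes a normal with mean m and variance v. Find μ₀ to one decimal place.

With known observation variance, the Normal–Normal posterior has precision τ_n = τ₀ + n/σ² and mean μ_n = (τ₀μ₀ + (n/σ²)x̄)/τ_n.
Here τ₀ = 1/96.6 = 0.010352 and τ_data = 19/20.2 = 0.940594, so τ_n = 0.950946.
Rearranging for μ₀: μ₀ = (μ_n·τ_n − τ_data·x̄)/τ₀ = (6.1051·0.950946 − 0.940594·6.3) / 0.010352 = -0.120122/0.010352 ≈ -11.6.

μ₀ = -11.6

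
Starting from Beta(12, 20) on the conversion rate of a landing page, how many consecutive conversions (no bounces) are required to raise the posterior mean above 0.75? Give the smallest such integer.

k = 49

After k conversions and 0 bounces the posterior is Beta(12+k, 20), with mean (12+k)/(12+20+k).
Set (12+k)/(32+k) > 0.75 and solve: k > (0.75·32 − 12)/(1 − 0.75) = 48.000.
The smallest integer exceeding 48.000 is 49.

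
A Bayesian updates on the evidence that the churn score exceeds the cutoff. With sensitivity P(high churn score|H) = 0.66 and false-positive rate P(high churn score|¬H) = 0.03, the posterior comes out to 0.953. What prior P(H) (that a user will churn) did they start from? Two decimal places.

P(H) = 0.48

Bayes' rule in odds form gives O(H|E) = O(H)·[P(E|H)/P(E|¬H)], hence O(H) = O(H|E)/LR.
Posterior odds = 0.953/(1−0.953) = 20.2766. LR = 0.66/0.03 = 22.0000.
Prior odds = 20.2766/22.0000 = 0.9217, so P(H) = 0.9217/(1+0.9217) ≈ 0.48.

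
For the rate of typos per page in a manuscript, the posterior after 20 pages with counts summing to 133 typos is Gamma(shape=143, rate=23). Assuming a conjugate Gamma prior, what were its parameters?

Gamma(shape=10, rate=3)

A Gamma(α, β) prior (rate parametrization) on a Poisson rate with n observations summing to S gives posterior Gamma(α+S, β+n).
So α = 143 − 133 = 10 and β = 23 − 20 = 3.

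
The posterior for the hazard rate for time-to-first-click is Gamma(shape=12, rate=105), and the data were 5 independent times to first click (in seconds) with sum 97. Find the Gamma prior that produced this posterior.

Gamma(shape=7, rate=8)

For an exponential likelihood with a Gamma(α, β) prior on the rate, n observations with total T give posterior Gamma(α+n, β+T).
So α = 12 − 5 = 7 and β = 105 − 97 = 8.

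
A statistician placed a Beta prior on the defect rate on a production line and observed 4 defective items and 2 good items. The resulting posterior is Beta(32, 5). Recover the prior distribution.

Under Beta–binomial conjugacy the posterior parameters are (a+s, b+f).
So a = 32 − 4 = 28 and b = 5 − 2 = 3.

Beta(28, 3)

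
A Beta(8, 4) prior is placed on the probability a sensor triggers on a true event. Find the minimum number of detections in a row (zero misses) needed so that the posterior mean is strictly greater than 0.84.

After k detections and 0 misses the posterior is Beta(8+k, 4), with mean (8+k)/(8+4+k).
Set (8+k)/(12+k) > 0.84 and solve: k > (0.84·12 − 8)/(1 − 0.84) = 13.000.
The smallest integer exceeding 13.000 is 14.

k = 14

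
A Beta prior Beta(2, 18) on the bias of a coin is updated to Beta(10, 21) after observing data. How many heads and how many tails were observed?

A Beta(α, β) prior with s successes and f failures in binomial data gives a Beta(α+s, β+f) posterior.
Match parameters: s=10−2=8, f=21−18=3.

8 heads and 3 tails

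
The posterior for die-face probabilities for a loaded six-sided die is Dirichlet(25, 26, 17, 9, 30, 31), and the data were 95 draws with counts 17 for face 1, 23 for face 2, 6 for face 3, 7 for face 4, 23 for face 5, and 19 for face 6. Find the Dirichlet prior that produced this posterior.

Dirichlet(8, 3, 11, 2, 7, 12)

For a Dirichlet(α) prior with multinomial counts c, the posterior is Dirichlet(α + c) componentwise.
Subtract each count from the matching posterior parameter: 25−17=8, 26−23=3, 17−6=11, 9−7=2, 30−23=7, 31−19=12.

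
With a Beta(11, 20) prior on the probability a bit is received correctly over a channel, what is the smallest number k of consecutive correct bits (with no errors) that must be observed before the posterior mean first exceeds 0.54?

After k correct bits and 0 errors the posterior is Beta(11+k, 20), with mean (11+k)/(11+20+k).
Set (11+k)/(31+k) > 0.54 and solve: k > (0.54·31 − 11)/(1 − 0.54) = 12.478.
The smallest integer exceeding 12.478 is 13.

k = 13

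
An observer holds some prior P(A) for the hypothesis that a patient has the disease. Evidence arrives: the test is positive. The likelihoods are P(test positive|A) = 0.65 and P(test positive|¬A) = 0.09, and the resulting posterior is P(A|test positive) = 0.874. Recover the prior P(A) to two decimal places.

Bayes' rule in odds form gives O(A|E) = O(A)·[P(E|A)/P(E|¬A)], hence O(A) = O(A|E)/LR.
Posterior odds = 0.874/(1−0.874) = 6.9365. LR = 0.65/0.09 = 7.2222.
Prior odds = 6.9365/7.2222 = 0.9604, so P(A) = 0.9604/(1+0.9604) ≈ 0.49.

P(A) = 0.49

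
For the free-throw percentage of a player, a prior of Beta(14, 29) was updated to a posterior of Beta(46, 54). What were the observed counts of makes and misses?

32 makes and 25 misses

Under Beta–binomial conjugacy the posterior parameters are (α+s, β+f).
So s = 46 − 14 = 32 and f = 54 − 29 = 25.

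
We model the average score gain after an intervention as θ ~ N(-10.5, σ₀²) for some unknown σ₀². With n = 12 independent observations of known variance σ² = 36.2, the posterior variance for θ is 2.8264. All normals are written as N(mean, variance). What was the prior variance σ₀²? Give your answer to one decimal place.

σ₀² = 44.8

For the Normal–Normal model with known σ², precisions add: τ_n = τ₀ + n/σ².
So 1/σ₀² = 1/2.8264 − 12/36.2 = 0.353807 − 0.331492 = 0.022315.
Hence σ₀² = 1/0.022315 ≈ 44.8.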